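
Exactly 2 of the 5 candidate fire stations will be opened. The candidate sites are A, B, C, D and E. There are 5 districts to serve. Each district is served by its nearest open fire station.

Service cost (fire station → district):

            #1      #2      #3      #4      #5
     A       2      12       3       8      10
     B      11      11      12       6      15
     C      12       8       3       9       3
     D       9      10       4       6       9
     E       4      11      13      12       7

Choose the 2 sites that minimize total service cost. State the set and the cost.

Choose A and C; total service cost 24.

With exactly 2 open, each district uses its cheapest among the chosen.
{A, C}: #1→A 2, #2→C 8, #3→A 3, #4→A 8, #5→C 3. Service cost 24.
{C, E}: service cost 27
{C, D}: service cost 29
Among all 10 size-2 choices, {A, C} is lowest.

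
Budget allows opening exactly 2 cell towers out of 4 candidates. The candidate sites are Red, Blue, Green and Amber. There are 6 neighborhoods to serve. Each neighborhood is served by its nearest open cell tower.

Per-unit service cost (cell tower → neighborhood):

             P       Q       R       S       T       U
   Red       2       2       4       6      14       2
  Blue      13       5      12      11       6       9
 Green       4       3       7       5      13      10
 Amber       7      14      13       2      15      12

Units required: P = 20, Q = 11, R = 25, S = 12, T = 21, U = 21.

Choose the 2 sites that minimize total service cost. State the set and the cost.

Choose Red and Blue; total service cost 402.

With exactly 2 open, each neighborhood uses its cheapest among the chosen.
{Red, Blue}: P→Red 2·20=40, Q→Red 2·11=22, R→Red 4·25=100, S→Red 6·12=72, T→Blue 6·21=126, U→Red 2·21=42. Service cost 402.
{Red, Amber}: service cost 522
{Red, Green}: service cost 537
Among all 6 size-2 choices, {Red, Blue} is lowest.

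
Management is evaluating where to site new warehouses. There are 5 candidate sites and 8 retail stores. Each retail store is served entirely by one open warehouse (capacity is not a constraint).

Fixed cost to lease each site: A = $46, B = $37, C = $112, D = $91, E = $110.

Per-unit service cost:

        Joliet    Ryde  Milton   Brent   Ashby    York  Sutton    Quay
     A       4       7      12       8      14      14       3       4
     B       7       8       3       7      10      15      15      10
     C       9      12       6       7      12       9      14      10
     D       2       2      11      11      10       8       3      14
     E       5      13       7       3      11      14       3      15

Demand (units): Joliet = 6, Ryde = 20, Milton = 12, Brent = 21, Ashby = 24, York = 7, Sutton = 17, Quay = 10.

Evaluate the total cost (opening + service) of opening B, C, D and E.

Each retail store is assigned to its cheapest site among the open ones.
{B, C, D, E}: Joliet→D 2·6=12, Ryde→D 2·20=40, Milton→B 3·12=36, Brent→E 3·21=63, Ashby→B 10·24=240, York→D 8·7=56, Sutton→D 3·17=51, Quay→B 10·10=100. Service 598; fixed 350; total 948.

Total cost: 948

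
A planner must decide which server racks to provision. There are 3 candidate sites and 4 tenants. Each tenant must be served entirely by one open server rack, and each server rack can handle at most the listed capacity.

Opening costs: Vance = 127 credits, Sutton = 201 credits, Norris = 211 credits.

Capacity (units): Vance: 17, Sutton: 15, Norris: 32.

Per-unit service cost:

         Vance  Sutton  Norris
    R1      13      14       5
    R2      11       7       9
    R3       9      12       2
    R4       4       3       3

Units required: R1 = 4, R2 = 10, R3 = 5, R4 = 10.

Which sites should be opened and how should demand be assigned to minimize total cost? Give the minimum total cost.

Minimum total cost: 361

Open {Norris}: R1→Norris 5·4=20, R2→Norris 9·10=90, R3→Norris 2·5=10, R4→Norris 3·10=30.
Loads: Norris carries 29/32. Service 150; fixed 211; total 361.
Next best feasible plan costs 488.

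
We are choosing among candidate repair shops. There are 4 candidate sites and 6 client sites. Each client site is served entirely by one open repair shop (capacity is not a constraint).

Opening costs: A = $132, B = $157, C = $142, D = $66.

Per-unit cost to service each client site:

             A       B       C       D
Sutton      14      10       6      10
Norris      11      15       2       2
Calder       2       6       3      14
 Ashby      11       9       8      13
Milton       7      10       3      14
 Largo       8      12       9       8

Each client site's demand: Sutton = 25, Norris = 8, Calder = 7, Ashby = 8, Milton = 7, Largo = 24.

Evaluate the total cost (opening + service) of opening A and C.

Each client site is assigned to its cheapest site among the open ones.
{A, C}: Sutton→C 6·25=150, Norris→C 2·8=16, Calder→A 2·7=14, Ashby→C 8·8=64, Milton→C 3·7=21, Largo→A 8·24=192. Service 457; fixed 274; total 731.

Total cost: 731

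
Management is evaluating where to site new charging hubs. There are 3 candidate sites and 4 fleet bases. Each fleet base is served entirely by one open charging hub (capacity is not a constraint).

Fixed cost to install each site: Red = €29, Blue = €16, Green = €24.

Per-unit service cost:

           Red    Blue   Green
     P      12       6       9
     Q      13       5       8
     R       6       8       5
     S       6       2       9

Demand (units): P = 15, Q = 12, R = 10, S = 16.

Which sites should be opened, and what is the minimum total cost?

For any fixed open set, each fleet base goes to its cheapest open site; total = fixed + service.
{Blue, Green}: P→Blue 6·15=90, Q→Blue 5·12=60, R→Green 5·10=50, S→Blue 2·16=32. Service 232; fixed 40; total 272.
{Blue}: service 262 + fixed 16 = 278
{Red, Blue}: P→Blue 6·15=90, Q→Blue 5·12=60, R→Red 6·10=60, S→Blue 2·16=32. Service 242; fixed 45; total 287.
{Red, Blue, Green}: P→Blue 6·15=90, Q→Blue 5·12=60, R→Green 5·10=50, S→Blue 2·16=32. Service 232; fixed 69; total 301.
(All 7 nonempty subsets were checked; Blue and Green is lowest.)

Open Blue and Green; minimum total cost 272.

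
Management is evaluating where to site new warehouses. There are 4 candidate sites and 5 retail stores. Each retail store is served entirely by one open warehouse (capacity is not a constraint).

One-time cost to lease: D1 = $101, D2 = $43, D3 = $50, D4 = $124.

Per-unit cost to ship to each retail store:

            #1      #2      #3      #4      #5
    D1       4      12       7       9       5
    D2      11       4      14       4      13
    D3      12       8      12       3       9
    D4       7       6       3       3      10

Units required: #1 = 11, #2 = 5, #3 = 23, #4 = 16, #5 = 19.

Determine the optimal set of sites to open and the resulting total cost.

Open D1 and D4; minimum total cost 511.

For any fixed open set, each retail store goes to its cheapest open site; total = fixed + service.
{D1, D4}: #1→D1 4·11=44, #2→D4 6·5=30, #3→D4 3·23=69, #4→D4 3·16=48, #5→D1 5·19=95. Service 286; fixed 225; total 511.
{D1, D2}: #1→D1 4·11=44, #2→D2 4·5=20, #3→D1 7·23=161, #4→D2 4·16=64, #5→D1 5·19=95. Service 384; fixed 144; total 528.
{D4}: service 414 + fixed 124 = 538
{D1, D2, D3, D4}: service 276 + fixed 318 = 594
No other subset beats 511.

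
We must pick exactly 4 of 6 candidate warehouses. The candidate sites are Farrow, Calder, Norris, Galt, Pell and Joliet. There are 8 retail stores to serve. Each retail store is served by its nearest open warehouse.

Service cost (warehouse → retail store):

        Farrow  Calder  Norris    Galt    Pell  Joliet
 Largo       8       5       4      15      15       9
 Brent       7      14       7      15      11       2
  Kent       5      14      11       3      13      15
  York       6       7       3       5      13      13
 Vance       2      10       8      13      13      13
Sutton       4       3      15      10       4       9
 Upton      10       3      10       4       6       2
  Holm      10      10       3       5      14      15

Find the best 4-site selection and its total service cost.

With exactly 4 open, each retail store uses its cheapest among the chosen.
{Farrow, Norris, Galt, Joliet}: Largo→Norris 4, Brent→Joliet 2, Kent→Galt 3, York→Norris 3, Vance→Farrow 2, Sutton→Farrow 4, Upton→Joliet 2, Holm→Norris 3. Service cost 23.
{Farrow, Calder, Norris, Joliet}: service cost 24
{Farrow, Norris, Pell, Joliet}: service cost 25
Among all 15 size-4 choices, {Farrow, Norris, Galt, Joliet} is lowest.

Choose Farrow, Norris, Galt and Joliet; total service cost 23.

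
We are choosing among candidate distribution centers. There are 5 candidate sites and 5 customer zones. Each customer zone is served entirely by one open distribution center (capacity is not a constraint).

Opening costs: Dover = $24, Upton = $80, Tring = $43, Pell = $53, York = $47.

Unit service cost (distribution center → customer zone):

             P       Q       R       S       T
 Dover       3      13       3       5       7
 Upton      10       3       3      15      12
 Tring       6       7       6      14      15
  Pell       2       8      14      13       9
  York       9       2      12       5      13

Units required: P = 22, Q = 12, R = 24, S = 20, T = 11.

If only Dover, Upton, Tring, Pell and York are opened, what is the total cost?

Total cost: 564

Each customer zone is assigned to its cheapest site among the open ones.
{Dover, Upton, Tring, Pell, York}: P→Pell 2·22=44, Q→York 2·12=24, R→Dover 3·24=72, S→Dover 5·20=100, T→Dover 7·11=77. Service 317; fixed 247; total 564.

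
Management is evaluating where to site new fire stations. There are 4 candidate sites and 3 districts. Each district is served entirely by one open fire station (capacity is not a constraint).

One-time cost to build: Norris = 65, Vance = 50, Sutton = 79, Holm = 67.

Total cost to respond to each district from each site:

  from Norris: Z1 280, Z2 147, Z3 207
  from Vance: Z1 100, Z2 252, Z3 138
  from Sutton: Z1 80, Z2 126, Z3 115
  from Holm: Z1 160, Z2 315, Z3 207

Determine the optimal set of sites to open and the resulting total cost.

Open Sutton only; minimum total cost 400.

For any fixed open set, each district goes to its cheapest open site; total = fixed + service.
{Sutton}: Z1→Sutton 80, Z2→Sutton 126, Z3→Sutton 115. Service 321; fixed 79; total 400.
{Vance, Sutton}: Z1→Sutton 80, Z2→Sutton 126, Z3→Sutton 115. Service 321; fixed 129; total 450.
{Norris, Sutton}: service 321 + fixed 144 = 465
{Norris, Vance, Sutton, Holm}: Z1→Sutton 80, Z2→Sutton 126, Z3→Sutton 115. Service 321; fixed 261; total 582.
No other subset beats 400.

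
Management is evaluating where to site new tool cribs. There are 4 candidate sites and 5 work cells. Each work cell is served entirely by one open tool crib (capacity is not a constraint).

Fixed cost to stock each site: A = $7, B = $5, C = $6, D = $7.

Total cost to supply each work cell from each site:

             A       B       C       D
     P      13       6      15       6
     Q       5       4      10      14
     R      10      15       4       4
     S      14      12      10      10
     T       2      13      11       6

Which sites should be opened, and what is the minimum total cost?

Open A and D; minimum total cost 41.

For any fixed open set, each work cell goes to its cheapest open site; total = fixed + service.
{A, D}: P→D 6, Q→A 5, R→D 4, S→D 10, T→A 2. Service 27; fixed 14; total 41.
{B, D}: P→B 6, Q→B 4, R→D 4, S→D 10, T→D 6. Service 30; fixed 12; total 42.
{A, B, C}: P→B 6, Q→B 4, R→C 4, S→C 10, T→A 2. Service 26; fixed 18; total 44.
{A, B, C, D}: P→B 6, Q→B 4, R→C 4, S→C 10, T→A 2. Service 26; fixed 25; total 51.
No other subset beats 41.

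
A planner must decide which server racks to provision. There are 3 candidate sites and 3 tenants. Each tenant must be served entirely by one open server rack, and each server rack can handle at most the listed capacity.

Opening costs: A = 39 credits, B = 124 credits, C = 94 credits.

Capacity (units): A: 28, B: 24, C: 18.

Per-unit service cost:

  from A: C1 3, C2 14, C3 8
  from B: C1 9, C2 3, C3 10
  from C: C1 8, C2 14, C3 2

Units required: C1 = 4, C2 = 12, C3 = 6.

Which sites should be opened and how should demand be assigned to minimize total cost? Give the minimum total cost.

Minimum total cost: 256

Open {B}: C1→B 9·4=36, C2→B 3·12=36, C3→B 10·6=60.
Loads: B carries 22/24. Service 132; fixed 124; total 256.
Next best feasible plan costs 259.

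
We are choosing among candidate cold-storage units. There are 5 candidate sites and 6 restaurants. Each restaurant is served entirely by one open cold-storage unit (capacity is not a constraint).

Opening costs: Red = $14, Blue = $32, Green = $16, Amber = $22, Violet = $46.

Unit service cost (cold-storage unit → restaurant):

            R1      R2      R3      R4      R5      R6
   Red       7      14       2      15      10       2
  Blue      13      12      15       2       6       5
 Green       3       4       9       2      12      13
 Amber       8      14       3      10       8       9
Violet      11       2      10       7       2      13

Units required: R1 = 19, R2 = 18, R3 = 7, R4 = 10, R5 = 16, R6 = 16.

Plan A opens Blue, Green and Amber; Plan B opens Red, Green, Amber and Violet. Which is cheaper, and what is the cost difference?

Plan B is cheaper by 127.

Plan A: {Blue, Green, Amber}: R1→Green 3·19=57, R2→Green 4·18=72, R3→Amber 3·7=21, R4→Blue 2·10=20, R5→Blue 6·16=96, R6→Blue 5·16=80. Service 346; fixed 70; total 416.
Plan B: {Red, Green, Amber, Violet}: R1→Green 3·19=57, R2→Violet 2·18=36, R3→Red 2·7=14, R4→Green 2·10=20, R5→Violet 2·16=32, R6→Red 2·16=32. Service 191; fixed 98; total 289.
Difference: |416 − 289| = 127.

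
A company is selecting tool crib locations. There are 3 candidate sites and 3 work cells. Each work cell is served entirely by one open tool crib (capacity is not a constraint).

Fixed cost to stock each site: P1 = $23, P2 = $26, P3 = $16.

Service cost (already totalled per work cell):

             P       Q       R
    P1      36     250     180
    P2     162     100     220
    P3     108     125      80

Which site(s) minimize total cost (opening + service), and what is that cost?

For any fixed open set, each work cell goes to its cheapest open site; total = fixed + service.
{P1, P3}: P→P1 36, Q→P3 125, R→P3 80. Service 241; fixed 39; total 280.
{P1, P2, P3}: service 216 + fixed 65 = 281
{P3}: P→P3 108, Q→P3 125, R→P3 80. Service 313; fixed 16; total 329.
No other subset beats 280.

Open P1 and P3; minimum total cost 280.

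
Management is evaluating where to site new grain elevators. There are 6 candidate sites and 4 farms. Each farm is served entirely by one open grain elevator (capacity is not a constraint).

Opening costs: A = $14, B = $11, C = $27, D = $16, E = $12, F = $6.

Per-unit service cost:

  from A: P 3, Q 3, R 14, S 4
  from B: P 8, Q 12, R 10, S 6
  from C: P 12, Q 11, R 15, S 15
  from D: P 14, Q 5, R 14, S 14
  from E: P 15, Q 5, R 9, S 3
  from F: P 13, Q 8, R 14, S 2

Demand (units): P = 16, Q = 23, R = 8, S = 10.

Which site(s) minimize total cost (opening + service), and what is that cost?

For any fixed open set, each farm goes to its cheapest open site; total = fixed + service.
{A, E, F}: P→A 3·16=48, Q→A 3·23=69, R→E 9·8=72, S→F 2·10=20. Service 209; fixed 32; total 241.
{A, E}: P→A 3·16=48, Q→A 3·23=69, R→E 9·8=72, S→E 3·10=30. Service 219; fixed 26; total 245.
{A, B, F}: P→A 3·16=48, Q→A 3·23=69, R→B 10·8=80, S→F 2·10=20. Service 217; fixed 31; total 248.
{A, B, C, D, E, F}: service 209 + fixed 86 = 295
No other subset beats 241.

Open A, E and F; minimum total cost 241.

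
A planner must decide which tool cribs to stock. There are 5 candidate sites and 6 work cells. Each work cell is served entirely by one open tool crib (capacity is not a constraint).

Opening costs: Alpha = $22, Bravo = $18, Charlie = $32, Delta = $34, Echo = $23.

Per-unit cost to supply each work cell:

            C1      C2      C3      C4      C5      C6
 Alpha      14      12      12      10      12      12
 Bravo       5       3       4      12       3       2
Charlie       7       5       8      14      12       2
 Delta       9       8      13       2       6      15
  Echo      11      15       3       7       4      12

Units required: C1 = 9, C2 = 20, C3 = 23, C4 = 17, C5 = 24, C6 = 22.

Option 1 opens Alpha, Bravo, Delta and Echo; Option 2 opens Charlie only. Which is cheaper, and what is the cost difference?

Option 1: {Alpha, Bravo, Delta, Echo}: C1→Bravo 5·9=45, C2→Bravo 3·20=60, C3→Echo 3·23=69, C4→Delta 2·17=34, C5→Bravo 3·24=72, C6→Bravo 2·22=44. Service 324; fixed 97; total 421.
Option 2: {Charlie}: C1→Charlie 7·9=63, C2→Charlie 5·20=100, C3→Charlie 8·23=184, C4→Charlie 14·17=238, C5→Charlie 12·24=288, C6→Charlie 2·22=44. Service 917; fixed 32; total 949.
Difference: |421 − 949| = 528.

Option 1 is cheaper by 528.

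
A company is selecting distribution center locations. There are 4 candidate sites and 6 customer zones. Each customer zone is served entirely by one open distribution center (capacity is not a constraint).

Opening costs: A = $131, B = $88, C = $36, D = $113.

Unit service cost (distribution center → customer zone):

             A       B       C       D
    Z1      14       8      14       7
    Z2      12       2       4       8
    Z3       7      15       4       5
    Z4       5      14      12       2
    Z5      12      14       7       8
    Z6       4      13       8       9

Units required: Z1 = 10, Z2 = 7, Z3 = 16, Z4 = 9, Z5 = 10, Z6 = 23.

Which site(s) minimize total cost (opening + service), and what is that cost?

For any fixed open set, each customer zone goes to its cheapest open site; total = fixed + service.
{C, D}: Z1→D 7·10=70, Z2→C 4·7=28, Z3→C 4·16=64, Z4→D 2·9=18, Z5→C 7·10=70, Z6→C 8·23=184. Service 434; fixed 149; total 583.
{A, C}: service 439 + fixed 167 = 606
{A, B, C}: Z1→B 8·10=80, Z2→B 2·7=14, Z3→C 4·16=64, Z4→A 5·9=45, Z5→C 7·10=70, Z6→A 4·23=92. Service 365; fixed 255; total 620.
{A, B, C, D}: service 328 + fixed 368 = 696
No other subset beats 583.

Open C and D; minimum total cost 583.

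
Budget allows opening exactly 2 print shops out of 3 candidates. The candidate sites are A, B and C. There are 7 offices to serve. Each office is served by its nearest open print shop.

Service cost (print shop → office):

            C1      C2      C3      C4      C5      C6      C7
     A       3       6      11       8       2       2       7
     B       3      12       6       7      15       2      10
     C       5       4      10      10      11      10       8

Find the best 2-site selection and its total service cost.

With exactly 2 open, each office uses its cheapest among the chosen.
{A, B}: C1→A 3, C2→A 6, C3→B 6, C4→B 7, C5→A 2, C6→A 2, C7→A 7. Service cost 33.
{A, C}: service cost 36
{B, C}: service cost 41
Among all 3 size-2 choices, {A, B} is lowest.

Choose A and B; total service cost 33.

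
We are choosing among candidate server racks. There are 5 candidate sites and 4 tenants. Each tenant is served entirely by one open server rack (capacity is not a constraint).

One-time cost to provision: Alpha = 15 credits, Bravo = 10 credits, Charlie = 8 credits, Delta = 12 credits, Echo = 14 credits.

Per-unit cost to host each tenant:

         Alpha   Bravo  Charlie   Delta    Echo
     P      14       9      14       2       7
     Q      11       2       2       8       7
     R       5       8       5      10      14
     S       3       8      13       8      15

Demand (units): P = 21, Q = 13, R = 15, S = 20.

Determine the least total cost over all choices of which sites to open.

For any fixed open set, each tenant goes to its cheapest open site; total = fixed + service.
{Alpha, Charlie, Delta}: P→Delta 2·21=42, Q→Charlie 2·13=26, R→Alpha 5·15=75, S→Alpha 3·20=60. Service 203; fixed 35; total 238.
{Alpha, Bravo, Delta}: P→Delta 2·21=42, Q→Bravo 2·13=26, R→Alpha 5·15=75, S→Alpha 3·20=60. Service 203; fixed 37; total 240.
{Alpha, Bravo, Charlie, Delta}: P→Delta 2·21=42, Q→Bravo 2·13=26, R→Alpha 5·15=75, S→Alpha 3·20=60. Service 203; fixed 45; total 248.
{Alpha, Bravo, Charlie, Delta, Echo}: P→Delta 2·21=42, Q→Bravo 2·13=26, R→Alpha 5·15=75, S→Alpha 3·20=60. Service 203; fixed 59; total 262.
No other subset beats 238.

Minimum total cost: 238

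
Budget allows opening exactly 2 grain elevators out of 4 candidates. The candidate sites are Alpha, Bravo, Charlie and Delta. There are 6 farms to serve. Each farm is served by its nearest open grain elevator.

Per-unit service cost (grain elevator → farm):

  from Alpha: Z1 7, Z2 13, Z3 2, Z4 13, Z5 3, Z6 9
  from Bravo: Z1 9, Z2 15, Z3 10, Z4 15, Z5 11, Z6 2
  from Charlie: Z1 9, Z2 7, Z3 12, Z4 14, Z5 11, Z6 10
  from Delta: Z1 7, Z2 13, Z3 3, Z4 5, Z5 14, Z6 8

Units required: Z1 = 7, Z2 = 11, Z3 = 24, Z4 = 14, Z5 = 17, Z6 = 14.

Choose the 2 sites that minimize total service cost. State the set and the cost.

With exactly 2 open, each farm uses its cheapest among the chosen.
{Alpha, Delta}: Z1→Alpha 7·7=49, Z2→Alpha 13·11=143, Z3→Alpha 2·24=48, Z4→Delta 5·14=70, Z5→Alpha 3·17=51, Z6→Delta 8·14=112. Service cost 473.
{Alpha, Bravo}: service cost 501
{Alpha, Charlie}: service cost 533
Among all 6 size-2 choices, {Alpha, Delta} is lowest.

Choose Alpha and Delta; total service cost 473.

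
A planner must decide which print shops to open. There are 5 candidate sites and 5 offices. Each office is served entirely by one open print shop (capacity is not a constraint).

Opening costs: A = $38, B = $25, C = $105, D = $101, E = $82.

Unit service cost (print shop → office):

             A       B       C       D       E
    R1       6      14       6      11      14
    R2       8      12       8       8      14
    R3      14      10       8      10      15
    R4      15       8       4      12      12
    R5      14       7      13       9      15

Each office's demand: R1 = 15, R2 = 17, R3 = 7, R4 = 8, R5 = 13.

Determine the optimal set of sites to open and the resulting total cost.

For any fixed open set, each office goes to its cheapest open site; total = fixed + service.
{A, B}: R1→A 6·15=90, R2→A 8·17=136, R3→B 10·7=70, R4→B 8·8=64, R5→B 7·13=91. Service 451; fixed 63; total 514.
{B, C}: service 405 + fixed 130 = 535
{A, B, C}: R1→A 6·15=90, R2→A 8·17=136, R3→C 8·7=56, R4→C 4·8=32, R5→B 7·13=91. Service 405; fixed 168; total 573.
{A, B, C, D, E}: service 405 + fixed 351 = 756
No other subset beats 514.

Open A and B; minimum total cost 514.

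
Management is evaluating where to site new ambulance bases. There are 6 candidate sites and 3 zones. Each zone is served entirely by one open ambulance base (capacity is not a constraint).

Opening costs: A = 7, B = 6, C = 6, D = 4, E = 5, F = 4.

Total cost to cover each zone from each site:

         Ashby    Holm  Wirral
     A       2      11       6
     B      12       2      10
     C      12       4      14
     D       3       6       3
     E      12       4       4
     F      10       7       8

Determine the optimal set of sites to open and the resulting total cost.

Open D only; minimum total cost 16.

For any fixed open set, each zone goes to its cheapest open site; total = fixed + service.
{D}: Ashby→D 3, Holm→D 6, Wirral→D 3. Service 12; fixed 4; total 16.
{B, D}: Ashby→D 3, Holm→B 2, Wirral→D 3. Service 8; fixed 10; total 18.
{D, E}: service 10 + fixed 9 = 19
{A, B, C, D, E, F}: service 7 + fixed 32 = 39
No other subset beats 16.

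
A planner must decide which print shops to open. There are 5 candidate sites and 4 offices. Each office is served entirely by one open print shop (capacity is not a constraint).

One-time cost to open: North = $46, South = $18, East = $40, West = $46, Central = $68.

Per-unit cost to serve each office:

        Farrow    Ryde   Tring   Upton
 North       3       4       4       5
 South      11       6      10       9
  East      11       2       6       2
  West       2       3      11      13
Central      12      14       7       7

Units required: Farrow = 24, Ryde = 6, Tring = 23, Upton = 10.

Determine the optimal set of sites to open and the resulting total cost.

For any fixed open set, each office goes to its cheapest open site; total = fixed + service.
{North, East}: Farrow→North 3·24=72, Ryde→East 2·6=12, Tring→North 4·23=92, Upton→East 2·10=20. Service 196; fixed 86; total 282.
{North}: Farrow→North 3·24=72, Ryde→North 4·6=24, Tring→North 4·23=92, Upton→North 5·10=50. Service 238; fixed 46; total 284.
{North, South, East}: service 196 + fixed 104 = 300
{North, South, East, West, Central}: service 172 + fixed 218 = 390
No other subset beats 282.

Open North and East; minimum total cost 282.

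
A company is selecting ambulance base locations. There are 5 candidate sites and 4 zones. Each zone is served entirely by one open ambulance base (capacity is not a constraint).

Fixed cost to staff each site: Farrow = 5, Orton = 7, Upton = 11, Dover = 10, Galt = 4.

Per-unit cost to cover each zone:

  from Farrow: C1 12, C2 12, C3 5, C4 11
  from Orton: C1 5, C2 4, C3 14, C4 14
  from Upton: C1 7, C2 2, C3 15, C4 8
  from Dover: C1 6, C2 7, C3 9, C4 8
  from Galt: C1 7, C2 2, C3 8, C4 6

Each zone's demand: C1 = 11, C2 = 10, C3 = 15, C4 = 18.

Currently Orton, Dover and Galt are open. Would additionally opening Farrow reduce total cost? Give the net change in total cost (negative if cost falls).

Yes — net change −40 (cost falls by 40).

Current service cost with {Orton, Dover, Galt}: 303.
Adding Farrow: each zone re-picks its cheapest; new service cost 258, saving 45.
Extra fixed cost: 5. Net change = 5 − 45 = -40.
(Totals: 324 → 284.)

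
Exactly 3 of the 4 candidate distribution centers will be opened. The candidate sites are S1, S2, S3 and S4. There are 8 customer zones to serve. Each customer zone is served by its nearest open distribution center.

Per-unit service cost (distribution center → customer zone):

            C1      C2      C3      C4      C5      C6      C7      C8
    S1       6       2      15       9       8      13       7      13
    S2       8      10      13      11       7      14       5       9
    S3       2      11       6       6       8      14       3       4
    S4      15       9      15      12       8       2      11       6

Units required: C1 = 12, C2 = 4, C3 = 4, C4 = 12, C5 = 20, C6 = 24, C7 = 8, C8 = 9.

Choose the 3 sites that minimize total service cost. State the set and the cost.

Choose S1, S3 and S4; total service cost 396.

With exactly 3 open, each customer zone uses its cheapest among the chosen.
{S1, S3, S4}: C1→S3 2·12=24, C2→S1 2·4=8, C3→S3 6·4=24, C4→S3 6·12=72, C5→S1 8·20=160, C6→S4 2·24=48, C7→S3 3·8=24, C8→S3 4·9=36. Service cost 396.
{S2, S3, S4}: service cost 404
{S1, S2, S4}: service cost 522
Among all 4 size-3 choices, {S1, S3, S4} is lowest.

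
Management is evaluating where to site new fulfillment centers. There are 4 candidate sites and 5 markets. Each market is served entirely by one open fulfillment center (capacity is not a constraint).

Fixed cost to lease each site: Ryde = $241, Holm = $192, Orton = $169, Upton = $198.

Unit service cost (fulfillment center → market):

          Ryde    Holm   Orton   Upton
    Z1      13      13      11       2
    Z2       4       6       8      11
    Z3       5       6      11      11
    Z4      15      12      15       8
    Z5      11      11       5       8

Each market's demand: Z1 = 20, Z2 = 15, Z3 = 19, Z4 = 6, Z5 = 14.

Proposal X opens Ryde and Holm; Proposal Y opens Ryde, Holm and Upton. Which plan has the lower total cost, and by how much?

Proposal X: {Ryde, Holm}: Z1→Ryde 13·20=260, Z2→Ryde 4·15=60, Z3→Ryde 5·19=95, Z4→Holm 12·6=72, Z5→Ryde 11·14=154. Service 641; fixed 433; total 1074.
Proposal Y: {Ryde, Holm, Upton}: Z1→Upton 2·20=40, Z2→Ryde 4·15=60, Z3→Ryde 5·19=95, Z4→Upton 8·6=48, Z5→Upton 8·14=112. Service 355; fixed 631; total 986.
Difference: |1074 − 986| = 88.

Proposal Y is cheaper by 88.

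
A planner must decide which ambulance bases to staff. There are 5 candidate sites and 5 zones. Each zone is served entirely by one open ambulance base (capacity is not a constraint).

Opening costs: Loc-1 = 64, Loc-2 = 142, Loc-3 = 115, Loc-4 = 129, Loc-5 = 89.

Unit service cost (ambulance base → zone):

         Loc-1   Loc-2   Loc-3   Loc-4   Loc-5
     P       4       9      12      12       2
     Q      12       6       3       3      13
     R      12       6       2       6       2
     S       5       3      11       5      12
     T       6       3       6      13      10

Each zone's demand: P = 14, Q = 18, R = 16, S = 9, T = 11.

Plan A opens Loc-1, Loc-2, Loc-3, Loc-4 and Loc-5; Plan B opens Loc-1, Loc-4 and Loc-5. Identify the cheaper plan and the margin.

Plan B is cheaper by 206.

Plan A: {Loc-1, Loc-2, Loc-3, Loc-4, Loc-5}: P→Loc-5 2·14=28, Q→Loc-3 3·18=54, R→Loc-3 2·16=32, S→Loc-2 3·9=27, T→Loc-2 3·11=33. Service 174; fixed 539; total 713.
Plan B: {Loc-1, Loc-4, Loc-5}: P→Loc-5 2·14=28, Q→Loc-4 3·18=54, R→Loc-5 2·16=32, S→Loc-1 5·9=45, T→Loc-1 6·11=66. Service 225; fixed 282; total 507.
Difference: |713 − 507| = 206.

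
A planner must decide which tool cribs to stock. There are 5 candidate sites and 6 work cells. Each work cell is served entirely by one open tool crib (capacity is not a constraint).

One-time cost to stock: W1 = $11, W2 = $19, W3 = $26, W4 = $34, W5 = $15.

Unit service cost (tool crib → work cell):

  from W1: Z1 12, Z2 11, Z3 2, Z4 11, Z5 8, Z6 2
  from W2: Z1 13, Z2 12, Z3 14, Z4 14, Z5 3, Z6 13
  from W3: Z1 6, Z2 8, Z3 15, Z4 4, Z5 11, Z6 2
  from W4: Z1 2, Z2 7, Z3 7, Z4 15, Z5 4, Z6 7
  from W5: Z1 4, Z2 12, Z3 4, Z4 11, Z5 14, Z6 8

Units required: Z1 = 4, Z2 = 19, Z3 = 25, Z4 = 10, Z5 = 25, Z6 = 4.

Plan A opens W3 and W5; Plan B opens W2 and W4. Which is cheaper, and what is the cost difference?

Plan B is cheaper by 20.

Plan A: {W3, W5}: Z1→W5 4·4=16, Z2→W3 8·19=152, Z3→W5 4·25=100, Z4→W3 4·10=40, Z5→W3 11·25=275, Z6→W3 2·4=8. Service 591; fixed 41; total 632.
Plan B: {W2, W4}: Z1→W4 2·4=8, Z2→W4 7·19=133, Z3→W4 7·25=175, Z4→W2 14·10=140, Z5→W2 3·25=75, Z6→W4 7·4=28. Service 559; fixed 53; total 612.
Difference: |632 − 612| = 20.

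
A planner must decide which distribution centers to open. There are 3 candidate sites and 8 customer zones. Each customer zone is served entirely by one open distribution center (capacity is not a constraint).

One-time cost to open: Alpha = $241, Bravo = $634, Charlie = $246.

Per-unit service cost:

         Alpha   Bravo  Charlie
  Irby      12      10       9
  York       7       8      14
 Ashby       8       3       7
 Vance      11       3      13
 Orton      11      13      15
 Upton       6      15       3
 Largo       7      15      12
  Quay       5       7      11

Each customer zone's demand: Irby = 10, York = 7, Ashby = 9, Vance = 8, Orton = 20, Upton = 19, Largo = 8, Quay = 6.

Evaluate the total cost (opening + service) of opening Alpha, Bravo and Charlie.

Each customer zone is assigned to its cheapest site among the open ones.
{Alpha, Bravo, Charlie}: Irby→Charlie 9·10=90, York→Alpha 7·7=49, Ashby→Bravo 3·9=27, Vance→Bravo 3·8=24, Orton→Alpha 11·20=220, Upton→Charlie 3·19=57, Largo→Alpha 7·8=56, Quay→Alpha 5·6=30. Service 553; fixed 1121; total 1674.

Total cost: 1674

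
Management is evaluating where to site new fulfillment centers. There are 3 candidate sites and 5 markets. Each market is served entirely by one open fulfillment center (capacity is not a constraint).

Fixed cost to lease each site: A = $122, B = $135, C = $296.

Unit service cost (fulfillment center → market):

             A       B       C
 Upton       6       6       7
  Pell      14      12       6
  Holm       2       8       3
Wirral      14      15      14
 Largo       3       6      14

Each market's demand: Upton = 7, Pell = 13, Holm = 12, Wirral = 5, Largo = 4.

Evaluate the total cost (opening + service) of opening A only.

Total cost: 452

Each market is assigned to its cheapest site among the open ones.
{A}: Upton→A 6·7=42, Pell→A 14·13=182, Holm→A 2·12=24, Wirral→A 14·5=70, Largo→A 3·4=12. Service 330; fixed 122; total 452.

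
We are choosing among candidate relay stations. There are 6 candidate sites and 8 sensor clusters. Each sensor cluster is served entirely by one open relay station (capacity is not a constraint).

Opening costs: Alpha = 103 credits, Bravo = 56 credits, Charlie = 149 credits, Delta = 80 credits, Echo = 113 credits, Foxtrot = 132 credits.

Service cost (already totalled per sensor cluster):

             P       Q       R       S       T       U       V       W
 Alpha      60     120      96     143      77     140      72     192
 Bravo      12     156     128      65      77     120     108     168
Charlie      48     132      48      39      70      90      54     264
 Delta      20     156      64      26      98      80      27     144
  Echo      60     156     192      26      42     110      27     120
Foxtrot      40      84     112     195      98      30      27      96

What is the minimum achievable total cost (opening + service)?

Minimum total cost: 657

For any fixed open set, each sensor cluster goes to its cheapest open site; total = fixed + service.
{Delta, Foxtrot}: P→Delta 20, Q→Foxtrot 84, R→Delta 64, S→Delta 26, T→Delta 98, U→Foxtrot 30, V→Delta 27, W→Foxtrot 96. Service 445; fixed 212; total 657.
{Bravo, Delta, Foxtrot}: service 416 + fixed 268 = 684
{Bravo, Foxtrot}: P→Bravo 12, Q→Foxtrot 84, R→Foxtrot 112, S→Bravo 65, T→Bravo 77, U→Foxtrot 30, V→Foxtrot 27, W→Foxtrot 96. Service 503; fixed 188; total 691.
{Alpha, Bravo, Charlie, Delta, Echo, Foxtrot}: service 365 + fixed 633 = 998
No other subset beats 657.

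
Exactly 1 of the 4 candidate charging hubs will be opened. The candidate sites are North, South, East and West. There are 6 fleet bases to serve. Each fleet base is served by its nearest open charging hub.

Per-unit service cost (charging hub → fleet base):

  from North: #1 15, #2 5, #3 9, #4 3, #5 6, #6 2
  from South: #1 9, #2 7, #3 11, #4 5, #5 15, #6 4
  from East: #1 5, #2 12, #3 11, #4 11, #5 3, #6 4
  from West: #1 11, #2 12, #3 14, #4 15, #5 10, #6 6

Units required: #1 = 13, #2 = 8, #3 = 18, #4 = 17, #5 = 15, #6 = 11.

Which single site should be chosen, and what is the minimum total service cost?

Choose North only; total service cost 560.

With exactly 1 open, each fleet base uses its cheapest among the chosen.
{North}: #1→North 15·13=195, #2→North 5·8=40, #3→North 9·18=162, #4→North 3·17=51, #5→North 6·15=90, #6→North 2·11=22. Service cost 560.
{East}: service cost 635
{South}: service cost 725
Among all 4 size-1 choices, {North} is lowest.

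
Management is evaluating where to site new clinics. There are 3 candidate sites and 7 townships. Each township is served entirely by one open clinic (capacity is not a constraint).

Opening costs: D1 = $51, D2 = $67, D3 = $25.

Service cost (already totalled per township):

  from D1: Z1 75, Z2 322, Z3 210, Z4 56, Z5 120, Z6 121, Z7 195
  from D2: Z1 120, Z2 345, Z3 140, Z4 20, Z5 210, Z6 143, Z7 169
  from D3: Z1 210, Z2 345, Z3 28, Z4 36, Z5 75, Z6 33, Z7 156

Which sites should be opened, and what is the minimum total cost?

Open D1 and D3; minimum total cost 801.

For any fixed open set, each township goes to its cheapest open site; total = fixed + service.
{D1, D3}: Z1→D1 75, Z2→D1 322, Z3→D3 28, Z4→D3 36, Z5→D3 75, Z6→D3 33, Z7→D3 156. Service 725; fixed 76; total 801.
{D1, D2, D3}: Z1→D1 75, Z2→D1 322, Z3→D3 28, Z4→D2 20, Z5→D3 75, Z6→D3 33, Z7→D3 156. Service 709; fixed 143; total 852.
{D2, D3}: Z1→D2 120, Z2→D2 345, Z3→D3 28, Z4→D2 20, Z5→D3 75, Z6→D3 33, Z7→D3 156. Service 777; fixed 92; total 869.
{D3}: service 883 + fixed 25 = 908
No other subset beats 801.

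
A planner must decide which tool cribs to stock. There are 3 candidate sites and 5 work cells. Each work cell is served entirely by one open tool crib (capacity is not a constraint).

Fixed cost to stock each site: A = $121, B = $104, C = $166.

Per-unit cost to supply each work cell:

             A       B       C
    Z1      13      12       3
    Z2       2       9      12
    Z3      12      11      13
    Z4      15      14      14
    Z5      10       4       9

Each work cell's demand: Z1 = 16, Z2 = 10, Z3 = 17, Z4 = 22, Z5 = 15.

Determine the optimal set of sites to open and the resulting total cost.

Open B only; minimum total cost 941.

For any fixed open set, each work cell goes to its cheapest open site; total = fixed + service.
{B}: Z1→B 12·16=192, Z2→B 9·10=90, Z3→B 11·17=187, Z4→B 14·22=308, Z5→B 4·15=60. Service 837; fixed 104; total 941.
{B, C}: service 693 + fixed 270 = 963
{A, B}: service 767 + fixed 225 = 992
{A, B, C}: Z1→C 3·16=48, Z2→A 2·10=20, Z3→B 11·17=187, Z4→B 14·22=308, Z5→B 4·15=60. Service 623; fixed 391; total 1014.
No other subset beats 941.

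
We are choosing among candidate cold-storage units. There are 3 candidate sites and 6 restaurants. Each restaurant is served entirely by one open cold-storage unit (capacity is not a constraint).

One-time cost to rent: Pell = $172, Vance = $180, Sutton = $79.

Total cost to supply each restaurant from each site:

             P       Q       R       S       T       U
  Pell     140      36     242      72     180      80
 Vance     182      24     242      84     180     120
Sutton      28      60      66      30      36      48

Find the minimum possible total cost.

Minimum total cost: 347

For any fixed open set, each restaurant goes to its cheapest open site; total = fixed + service.
{Sutton}: P→Sutton 28, Q→Sutton 60, R→Sutton 66, S→Sutton 30, T→Sutton 36, U→Sutton 48. Service 268; fixed 79; total 347.
{Vance, Sutton}: service 232 + fixed 259 = 491
{Pell, Sutton}: service 244 + fixed 251 = 495
{Pell, Vance, Sutton}: P→Sutton 28, Q→Vance 24, R→Sutton 66, S→Sutton 30, T→Sutton 36, U→Sutton 48. Service 232; fixed 431; total 663.
(All 7 nonempty subsets were checked; Sutton only is lowest.)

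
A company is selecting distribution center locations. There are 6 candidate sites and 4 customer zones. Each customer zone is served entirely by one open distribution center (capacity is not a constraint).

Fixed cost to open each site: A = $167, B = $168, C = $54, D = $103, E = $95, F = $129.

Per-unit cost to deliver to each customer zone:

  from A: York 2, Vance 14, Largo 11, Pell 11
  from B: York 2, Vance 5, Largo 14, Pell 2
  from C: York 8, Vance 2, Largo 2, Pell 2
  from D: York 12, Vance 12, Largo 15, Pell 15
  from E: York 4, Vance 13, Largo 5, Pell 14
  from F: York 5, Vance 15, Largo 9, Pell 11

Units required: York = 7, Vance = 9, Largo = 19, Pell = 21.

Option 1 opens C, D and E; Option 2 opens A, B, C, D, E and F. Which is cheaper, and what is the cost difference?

Option 1: {C, D, E}: York→E 4·7=28, Vance→C 2·9=18, Largo→C 2·19=38, Pell→C 2·21=42. Service 126; fixed 252; total 378.
Option 2: {A, B, C, D, E, F}: York→A 2·7=14, Vance→C 2·9=18, Largo→C 2·19=38, Pell→B 2·21=42. Service 112; fixed 716; total 828.
Difference: |378 − 828| = 450.

Option 1 is cheaper by 450.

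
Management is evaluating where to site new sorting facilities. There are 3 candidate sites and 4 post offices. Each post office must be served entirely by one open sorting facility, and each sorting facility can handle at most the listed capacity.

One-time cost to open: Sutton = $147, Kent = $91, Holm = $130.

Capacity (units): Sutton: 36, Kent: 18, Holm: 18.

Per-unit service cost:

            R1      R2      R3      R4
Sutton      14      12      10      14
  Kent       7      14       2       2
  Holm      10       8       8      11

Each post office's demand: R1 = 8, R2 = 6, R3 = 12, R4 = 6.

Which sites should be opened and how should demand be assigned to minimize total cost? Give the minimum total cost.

Open {Kent, Holm}: R1→Holm 10·8=80, R2→Holm 8·6=48, R3→Kent 2·12=24, R4→Kent 2·6=12.
Loads: Kent carries 18/18, Holm carries 14/18. Service 164; fixed 221; total 385.
Next best feasible plan costs 433.

Minimum total cost: 385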